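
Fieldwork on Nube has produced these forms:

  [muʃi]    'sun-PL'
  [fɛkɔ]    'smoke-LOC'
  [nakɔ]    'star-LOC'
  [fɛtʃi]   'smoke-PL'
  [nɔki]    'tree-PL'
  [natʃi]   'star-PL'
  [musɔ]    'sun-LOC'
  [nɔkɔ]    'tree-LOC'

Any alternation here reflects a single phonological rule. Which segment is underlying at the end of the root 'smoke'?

In [fɛtʃi] and [fɛkɔ] the final segment of 'smoke' alternates: [tʃ] ~ [k].
If /k/ were underlying and a rule turned it into [tʃ] before the PL suffix, 'tree' would also alternate; but it has [k] in both [nɔki] and [nɔkɔ].
Therefore /tʃ/ is basic and [k] is derived by depalatalization (palato-alveolar /tʃ/ and /ʃ/ become [k] and [s] when no front vowel follows).

/tʃ/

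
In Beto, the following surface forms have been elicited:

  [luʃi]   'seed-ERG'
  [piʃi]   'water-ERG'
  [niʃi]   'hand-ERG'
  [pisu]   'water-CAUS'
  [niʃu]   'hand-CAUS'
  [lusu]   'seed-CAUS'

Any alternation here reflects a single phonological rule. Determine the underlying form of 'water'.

The stem for 'water' ends in [ʃ] in [piʃi] but [s] in [pisu].
The stem 'hand' ([niʃi], [niʃu]) shows [ʃ] unchanged in both environments, so [ʃ] cannot be basic with [s] derived before the CAUS suffix.
So /s/ is underlying, and a rule of palatalization before a front vowel — /s/ becomes palato-alveolar [ʃ] before a front vowel — gives [ʃ].
The underlying form of 'water' is therefore /pis/.

/pis/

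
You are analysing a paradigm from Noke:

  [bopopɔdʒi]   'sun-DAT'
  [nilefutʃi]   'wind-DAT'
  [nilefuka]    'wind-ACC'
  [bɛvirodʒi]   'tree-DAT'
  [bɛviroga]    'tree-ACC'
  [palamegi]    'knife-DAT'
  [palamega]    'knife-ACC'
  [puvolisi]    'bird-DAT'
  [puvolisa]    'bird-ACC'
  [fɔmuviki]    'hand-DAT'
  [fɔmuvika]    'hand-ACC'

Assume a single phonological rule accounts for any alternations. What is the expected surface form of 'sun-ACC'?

[bopopɔga]

In [bɛvirodʒi] and [bɛviroga] the final segment of 'tree' alternates: [dʒ] ~ [g].
If /g/ were underlying and a rule turned it into [dʒ] before the DAT suffix, 'knife' would also alternate; but it has [g] in both [palamegi] and [palamega].
The underlying segment must be /dʒ/; palato-alveolar /tʃ/ and /dʒ/ become [k] and [g] when no front vowel follows, yielding [g] there.
From [bopopɔdʒi] the stem 'sun' is /bopopɔdʒ/; when no front vowel follows this yields [bopopɔga].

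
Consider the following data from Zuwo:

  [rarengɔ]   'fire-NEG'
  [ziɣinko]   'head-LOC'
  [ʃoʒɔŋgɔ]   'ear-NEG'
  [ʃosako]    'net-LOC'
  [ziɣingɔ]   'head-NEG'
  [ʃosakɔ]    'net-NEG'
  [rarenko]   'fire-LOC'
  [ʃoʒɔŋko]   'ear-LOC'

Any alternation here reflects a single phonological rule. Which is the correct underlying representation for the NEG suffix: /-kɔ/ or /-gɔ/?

/-gɔ/

The NEG suffix surfaces as [-gɔ] and [-kɔ], depending on the final segment of the stem.
The LOC suffix, which begins with [k], is invariant after every stem; so [k] is not altered by any rule here.
The NEG suffix is therefore /-gɔ/ underlyingly, with post-vocalic devoicing: voiced stops become voiceless after a vowel.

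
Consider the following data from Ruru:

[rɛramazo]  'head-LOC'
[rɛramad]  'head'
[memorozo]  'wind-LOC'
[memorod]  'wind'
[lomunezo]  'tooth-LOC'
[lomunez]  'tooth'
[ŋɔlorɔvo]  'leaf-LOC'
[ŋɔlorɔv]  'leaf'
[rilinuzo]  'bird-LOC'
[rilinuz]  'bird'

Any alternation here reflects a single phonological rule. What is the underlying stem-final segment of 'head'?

'head' shows [z] ~ [d] at the end of the stem ([rɛramazo] vs [rɛramad]).
Compare 'bird', with invariant [z] in [rilinuzo] and [rilinuz]: an analysis with underlying /z/ and a rule producing [d] in isolation would wrongly predict alternation here too.
Therefore /d/ is basic and [z] is derived by intervocalic spirantization (voiced stops become fricatives between vowels).

/d/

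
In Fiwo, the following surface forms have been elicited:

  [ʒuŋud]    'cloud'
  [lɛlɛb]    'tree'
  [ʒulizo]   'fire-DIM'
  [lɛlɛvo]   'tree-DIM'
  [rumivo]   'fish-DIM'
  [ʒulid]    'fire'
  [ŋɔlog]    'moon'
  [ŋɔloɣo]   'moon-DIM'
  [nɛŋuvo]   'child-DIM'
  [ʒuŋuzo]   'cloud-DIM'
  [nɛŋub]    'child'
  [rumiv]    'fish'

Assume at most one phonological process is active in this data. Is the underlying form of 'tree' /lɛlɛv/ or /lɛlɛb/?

In [lɛlɛvo] and [lɛlɛb] the final segment of 'tree' alternates: [v] ~ [b].
But 'fish' keeps [v] in both environments ([rumivo], [rumiv]), so there is no rule changing /v/ to [b] in isolation.
The underlying segment must be /b/; voiced stops become fricatives between vowels, yielding [v] there.

/lɛlɛb/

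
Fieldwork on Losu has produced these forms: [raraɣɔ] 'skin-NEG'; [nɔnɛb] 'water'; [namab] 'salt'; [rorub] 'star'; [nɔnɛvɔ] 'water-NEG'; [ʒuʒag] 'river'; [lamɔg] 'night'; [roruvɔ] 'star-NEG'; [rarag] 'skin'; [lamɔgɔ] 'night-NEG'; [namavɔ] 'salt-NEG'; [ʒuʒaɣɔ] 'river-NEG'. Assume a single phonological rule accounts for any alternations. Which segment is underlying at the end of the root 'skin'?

The stem for 'skin' ends in [g] in [rarag] but [ɣ] in [raraɣɔ].
If /g/ were underlying and a rule turned it into [ɣ] before the NEG suffix, 'night' would also alternate; but it has [g] in both [lamɔg] and [lamɔgɔ].
The alternation reflects word-final hardening: voiced fricatives become stops word-finally. /ɣ/ is underlying.

/ɣ/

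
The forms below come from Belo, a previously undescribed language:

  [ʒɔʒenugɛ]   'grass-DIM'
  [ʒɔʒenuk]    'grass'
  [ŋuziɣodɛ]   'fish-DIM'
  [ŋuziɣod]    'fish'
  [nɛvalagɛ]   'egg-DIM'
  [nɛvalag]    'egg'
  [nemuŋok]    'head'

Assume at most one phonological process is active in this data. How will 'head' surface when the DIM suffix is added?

[nemuŋogɛ]

In [ʒɔʒenugɛ] and [ʒɔʒenuk] the final segment of 'grass' alternates: [g] ~ [k].
If /g/ were underlying and a rule turned it into [k] in isolation, 'egg' would also alternate; but it has [g] in both [nɛvalagɛ] and [nɛvalag].
Therefore /k/ is basic and [g] is derived by intervocalic voicing (voiceless stops become voiced between vowels).
The one attested form of 'head', [nemuŋok], shows underlying /nemuŋok/. Applying the same rule between vowels gives [nemuŋogɛ].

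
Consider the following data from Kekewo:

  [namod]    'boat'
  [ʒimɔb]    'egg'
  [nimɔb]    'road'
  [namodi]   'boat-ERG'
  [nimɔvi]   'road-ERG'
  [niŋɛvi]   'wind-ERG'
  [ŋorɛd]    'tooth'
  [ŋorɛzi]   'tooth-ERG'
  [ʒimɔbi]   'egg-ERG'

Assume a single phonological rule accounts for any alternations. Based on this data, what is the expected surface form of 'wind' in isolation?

[niŋɛb]

The stem for 'road' ends in [b] in [nimɔb] but [v] in [nimɔvi].
Compare 'egg', with invariant [b] in [ʒimɔb] and [ʒimɔbi]: an analysis with underlying /b/ and a rule producing [v] before the ERG suffix would wrongly predict alternation here too.
So /v/ is underlying, and a rule of word-final hardening — voiced fricatives become stops word-finally — gives [b].
The one attested form of 'wind', [niŋɛvi], shows underlying /niŋɛv/. Applying the same rule word-finally gives [niŋɛb].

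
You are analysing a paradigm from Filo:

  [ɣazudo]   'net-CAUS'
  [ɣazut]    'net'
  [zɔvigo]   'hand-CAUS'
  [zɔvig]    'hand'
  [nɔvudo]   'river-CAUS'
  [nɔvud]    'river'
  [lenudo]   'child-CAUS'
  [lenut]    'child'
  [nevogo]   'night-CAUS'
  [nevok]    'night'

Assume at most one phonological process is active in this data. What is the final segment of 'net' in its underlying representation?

In [ɣazudo] and [ɣazut] the final segment of 'net' alternates: [d] ~ [t].
The stem 'river' ([nɔvudo], [nɔvud]) shows [d] unchanged in both environments, so [d] cannot be basic with [t] derived in isolation.
So /t/ is underlying, and a rule of intervocalic voicing — voiceless stops become voiced between vowels — gives [d].

/t/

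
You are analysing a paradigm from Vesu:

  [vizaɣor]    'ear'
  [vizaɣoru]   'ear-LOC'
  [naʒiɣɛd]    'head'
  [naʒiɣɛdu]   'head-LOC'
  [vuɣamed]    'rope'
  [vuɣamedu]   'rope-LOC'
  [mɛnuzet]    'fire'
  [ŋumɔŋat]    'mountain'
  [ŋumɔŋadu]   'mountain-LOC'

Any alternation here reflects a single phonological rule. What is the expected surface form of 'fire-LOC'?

The stem for 'mountain' ends in [t] in [ŋumɔŋat] but [d] in [ŋumɔŋadu].
Compare 'rope', with invariant [d] in [vuɣamed] and [vuɣamedu]: an analysis with underlying /d/ and a rule producing [t] in isolation would wrongly predict alternation here too.
So /t/ is underlying, and a rule of intervocalic voicing — voiceless stops become voiced between vowels — gives [d].
The one attested form of 'fire', [mɛnuzet], shows underlying /mɛnuzet/. Applying the same rule between vowels gives [mɛnuzedu].

[mɛnuzedu]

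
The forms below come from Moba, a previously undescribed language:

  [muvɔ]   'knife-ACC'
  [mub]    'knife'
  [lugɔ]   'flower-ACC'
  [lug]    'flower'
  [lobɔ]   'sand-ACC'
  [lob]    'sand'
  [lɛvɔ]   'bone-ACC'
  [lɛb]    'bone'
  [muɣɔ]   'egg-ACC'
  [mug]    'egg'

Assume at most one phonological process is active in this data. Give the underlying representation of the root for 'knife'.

/muv/

In [muvɔ] and [mub] the final segment of 'knife' alternates: [v] ~ [b].
But 'sand' keeps [b] in both environments ([lobɔ], [lob]), so there is no rule changing /b/ to [v] before the ACC suffix.
The alternation reflects word-final hardening: voiced fricatives become stops word-finally. /v/ is underlying.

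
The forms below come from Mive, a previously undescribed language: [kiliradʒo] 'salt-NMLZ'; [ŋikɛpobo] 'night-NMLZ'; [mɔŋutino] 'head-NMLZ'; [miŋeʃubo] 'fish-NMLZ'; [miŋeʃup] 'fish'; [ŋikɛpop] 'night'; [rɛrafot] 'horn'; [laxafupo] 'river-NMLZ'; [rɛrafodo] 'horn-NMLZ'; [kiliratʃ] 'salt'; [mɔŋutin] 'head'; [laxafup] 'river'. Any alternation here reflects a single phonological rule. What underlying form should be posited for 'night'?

/ŋikɛpob/

The root 'night' surfaces as [ŋikɛpop] and [ŋikɛpobo], with a stem-final [p] ~ [b] alternation.
If /p/ were underlying and a rule turned it into [b] before the NMLZ suffix, 'river' would also alternate; but it has [p] in both [laxafup] and [laxafupo].
The underlying segment must be /b/; voiced obstruents become voiceless word-finally, yielding [p] there.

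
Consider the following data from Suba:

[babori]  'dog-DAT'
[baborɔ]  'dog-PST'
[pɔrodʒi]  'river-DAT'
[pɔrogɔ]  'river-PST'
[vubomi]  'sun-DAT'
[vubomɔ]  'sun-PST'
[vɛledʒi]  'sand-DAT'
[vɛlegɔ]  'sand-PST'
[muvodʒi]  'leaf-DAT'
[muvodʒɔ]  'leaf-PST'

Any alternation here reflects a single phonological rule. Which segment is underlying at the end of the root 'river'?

'river' shows [dʒ] ~ [g] at the end of the stem ([pɔrodʒi] vs [pɔrogɔ]).
The stem 'leaf' ([muvodʒi], [muvodʒɔ]) shows [dʒ] unchanged in both environments, so [dʒ] cannot be basic with [g] derived before the PST suffix.
The alternation reflects palatalization before a front vowel: /g/ becomes palato-alveolar [dʒ] before a front vowel. /g/ is underlying.

/g/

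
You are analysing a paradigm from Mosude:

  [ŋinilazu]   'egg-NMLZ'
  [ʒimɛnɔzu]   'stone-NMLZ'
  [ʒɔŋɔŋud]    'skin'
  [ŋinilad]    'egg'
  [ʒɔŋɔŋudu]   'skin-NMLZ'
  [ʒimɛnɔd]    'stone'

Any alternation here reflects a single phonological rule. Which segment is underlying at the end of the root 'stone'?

/z/

'stone' shows [z] ~ [d] at the end of the stem ([ʒimɛnɔzu] vs [ʒimɛnɔd]).
Compare 'skin', with invariant [d] in [ʒɔŋɔŋudu] and [ʒɔŋɔŋud]: an analysis with underlying /d/ and a rule producing [z] before the NMLZ suffix would wrongly predict alternation here too.
Therefore /z/ is basic and [d] is derived by word-final hardening (voiced fricatives become stops word-finally).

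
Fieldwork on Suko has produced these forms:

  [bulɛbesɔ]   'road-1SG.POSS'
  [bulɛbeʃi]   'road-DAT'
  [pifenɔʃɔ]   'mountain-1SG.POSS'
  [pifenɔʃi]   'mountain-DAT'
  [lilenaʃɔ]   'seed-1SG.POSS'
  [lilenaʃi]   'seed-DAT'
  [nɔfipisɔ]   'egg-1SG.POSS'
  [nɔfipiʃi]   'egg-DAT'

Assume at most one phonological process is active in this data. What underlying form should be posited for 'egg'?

The stem for 'egg' ends in [s] in [nɔfipisɔ] but [ʃ] in [nɔfipiʃi].
If /ʃ/ were underlying and a rule turned it into [s] before the 1SG.POSS suffix, 'mountain' would also alternate; but it has [ʃ] in both [pifenɔʃɔ] and [pifenɔʃi].
Therefore /s/ is basic and [ʃ] is derived by palatalization before a front vowel (/s/ becomes palato-alveolar [ʃ] before a front vowel).
Hence 'egg' is /nɔfipis/ underlyingly.

/nɔfipis/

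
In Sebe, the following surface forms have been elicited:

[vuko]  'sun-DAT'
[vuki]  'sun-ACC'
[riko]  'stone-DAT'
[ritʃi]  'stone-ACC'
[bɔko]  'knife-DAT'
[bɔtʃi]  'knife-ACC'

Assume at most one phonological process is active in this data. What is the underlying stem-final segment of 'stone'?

The root 'stone' surfaces as [riko] and [ritʃi], with a stem-final [k] ~ [tʃ] alternation.
If /k/ were underlying and a rule turned it into [tʃ] before the ACC suffix, 'sun' would also alternate; but it has [k] in both [vuko] and [vuki].
So /tʃ/ is underlying, and a rule of depalatalization — palato-alveolar /tʃ/ becomes [k] when no front vowel follows — gives [k].

/tʃ/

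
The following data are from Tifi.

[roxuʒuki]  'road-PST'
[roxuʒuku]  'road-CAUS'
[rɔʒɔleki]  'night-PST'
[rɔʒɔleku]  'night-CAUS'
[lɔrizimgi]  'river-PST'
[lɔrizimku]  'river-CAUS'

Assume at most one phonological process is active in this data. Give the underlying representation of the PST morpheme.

/-gi/

The PST morpheme has two allomorphs, [-gi] and [-ki].
By contrast the CAUS suffix keeps its initial [k] throughout — that segment must be underlying.
The PST suffix is therefore /-gi/ underlyingly, with post-vocalic devoicing: voiced stops become voiceless after a vowel.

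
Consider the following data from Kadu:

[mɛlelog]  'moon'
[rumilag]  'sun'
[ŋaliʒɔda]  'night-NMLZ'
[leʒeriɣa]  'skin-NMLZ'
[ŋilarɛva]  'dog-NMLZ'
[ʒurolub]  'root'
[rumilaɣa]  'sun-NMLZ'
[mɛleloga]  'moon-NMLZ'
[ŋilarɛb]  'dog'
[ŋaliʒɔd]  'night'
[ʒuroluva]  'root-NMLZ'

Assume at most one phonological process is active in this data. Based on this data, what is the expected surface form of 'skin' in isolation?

[leʒerig]

In [rumilaɣa] and [rumilag] the final segment of 'sun' alternates: [ɣ] ~ [g].
But 'moon' keeps [g] in both environments ([mɛleloga], [mɛlelog]), so there is no rule changing /g/ to [ɣ] before the NMLZ suffix.
So /ɣ/ is underlying, and a rule of word-final hardening — voiced fricatives become stops word-finally — gives [g].
From [leʒeriɣa] the stem 'skin' is /leʒeriɣ/; word-finally this yields [leʒerig].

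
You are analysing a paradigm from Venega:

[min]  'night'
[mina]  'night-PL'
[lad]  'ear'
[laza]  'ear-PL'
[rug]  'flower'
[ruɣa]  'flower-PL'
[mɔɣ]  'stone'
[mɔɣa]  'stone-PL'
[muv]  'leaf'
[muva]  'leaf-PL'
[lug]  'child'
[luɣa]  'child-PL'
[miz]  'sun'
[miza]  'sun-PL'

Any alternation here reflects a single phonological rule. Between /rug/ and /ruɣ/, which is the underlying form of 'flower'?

/rug/

The stem for 'flower' ends in [g] in [rug] but [ɣ] in [ruɣa].
If /ɣ/ were underlying and a rule turned it into [g] in isolation, 'stone' would also alternate; but it has [ɣ] in both [mɔɣ] and [mɔɣa].
The alternation reflects intervocalic spirantization: voiced stops become fricatives between vowels. /g/ is underlying.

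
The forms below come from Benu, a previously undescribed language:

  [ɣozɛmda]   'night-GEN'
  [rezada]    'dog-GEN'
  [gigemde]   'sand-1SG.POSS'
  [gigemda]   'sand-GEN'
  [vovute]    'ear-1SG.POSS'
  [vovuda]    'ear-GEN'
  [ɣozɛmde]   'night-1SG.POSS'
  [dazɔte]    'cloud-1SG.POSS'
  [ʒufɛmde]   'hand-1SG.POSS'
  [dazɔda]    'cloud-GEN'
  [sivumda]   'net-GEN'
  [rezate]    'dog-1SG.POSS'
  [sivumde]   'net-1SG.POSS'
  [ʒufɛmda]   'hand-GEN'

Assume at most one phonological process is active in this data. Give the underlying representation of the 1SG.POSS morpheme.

/-te/

The 1SG.POSS suffix surfaces as [-de] and [-te], depending on the final segment of the stem.
The GEN suffix, which begins with [d], is invariant after every stem; so [d] is not altered by any rule here.
The 1SG.POSS suffix is therefore /-te/ underlyingly, with post-nasal voicing: voiceless stops become voiced after a nasal.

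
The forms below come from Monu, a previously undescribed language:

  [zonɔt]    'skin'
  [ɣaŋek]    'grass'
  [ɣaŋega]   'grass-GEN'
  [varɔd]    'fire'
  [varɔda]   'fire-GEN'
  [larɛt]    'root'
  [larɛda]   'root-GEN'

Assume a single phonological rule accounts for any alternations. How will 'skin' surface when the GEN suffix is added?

[zonɔda]

The stem for 'root' ends in [t] in [larɛt] but [d] in [larɛda].
Compare 'fire', with invariant [d] in [varɔd] and [varɔda]: an analysis with underlying /d/ and a rule producing [t] in isolation would wrongly predict alternation here too.
Therefore /t/ is basic and [d] is derived by intervocalic voicing (voiceless stops become voiced between vowels).
From [zonɔt] the stem 'skin' is /zonɔt/; between vowels this yields [zonɔda].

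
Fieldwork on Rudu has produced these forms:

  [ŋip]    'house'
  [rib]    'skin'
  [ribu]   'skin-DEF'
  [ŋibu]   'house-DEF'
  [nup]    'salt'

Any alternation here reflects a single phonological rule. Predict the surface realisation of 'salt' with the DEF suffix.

'house' shows [p] ~ [b] at the end of the stem ([ŋip] vs [ŋibu]).
The stem 'skin' ([rib], [ribu]) shows [b] unchanged in both environments, so [b] cannot be basic with [p] derived in isolation.
So /p/ is underlying, and a rule of intervocalic voicing — voiceless stops become voiced between vowels — gives [b].
The one attested form of 'salt', [nup], shows underlying /nup/. Applying the same rule between vowels gives [nubu].

[nubu]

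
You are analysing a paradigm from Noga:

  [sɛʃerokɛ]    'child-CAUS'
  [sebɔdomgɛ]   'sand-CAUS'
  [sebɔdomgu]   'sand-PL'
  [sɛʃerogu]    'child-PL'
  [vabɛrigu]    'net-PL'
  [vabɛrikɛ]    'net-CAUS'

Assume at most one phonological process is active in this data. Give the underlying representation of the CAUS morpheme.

/-kɛ/

The CAUS morpheme has two allomorphs, [-gɛ] and [-kɛ].
By contrast the PL suffix keeps its initial [g] throughout — that segment must be underlying.
The CAUS suffix is therefore /-kɛ/ underlyingly, with post-nasal voicing: voiceless stops become voiced after a nasal.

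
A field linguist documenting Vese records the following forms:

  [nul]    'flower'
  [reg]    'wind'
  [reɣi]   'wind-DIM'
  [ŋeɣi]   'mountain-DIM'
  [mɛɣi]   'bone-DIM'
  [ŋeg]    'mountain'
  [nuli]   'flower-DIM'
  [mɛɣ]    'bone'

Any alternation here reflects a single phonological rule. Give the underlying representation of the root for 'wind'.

/reg/

The root 'wind' surfaces as [reɣi] and [reg], with a stem-final [ɣ] ~ [g] alternation.
If /ɣ/ were underlying and a rule turned it into [g] in isolation, 'bone' would also alternate; but it has [ɣ] in both [mɛɣi] and [mɛɣ].
Therefore /g/ is basic and [ɣ] is derived by intervocalic spirantization (voiced stops become fricatives between vowels).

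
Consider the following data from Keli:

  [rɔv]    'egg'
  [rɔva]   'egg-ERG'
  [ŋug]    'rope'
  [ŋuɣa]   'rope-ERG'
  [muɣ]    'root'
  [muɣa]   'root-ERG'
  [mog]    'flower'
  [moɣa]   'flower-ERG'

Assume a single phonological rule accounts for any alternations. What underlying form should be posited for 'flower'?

The root 'flower' surfaces as [mog] and [moɣa], with a stem-final [g] ~ [ɣ] alternation.
The stem 'root' ([muɣ], [muɣa]) shows [ɣ] unchanged in both environments, so [ɣ] cannot be basic with [g] derived in isolation.
The underlying segment must be /g/; voiced stops become fricatives between vowels, yielding [ɣ] there.
Hence 'flower' is /mog/ underlyingly.

/mog/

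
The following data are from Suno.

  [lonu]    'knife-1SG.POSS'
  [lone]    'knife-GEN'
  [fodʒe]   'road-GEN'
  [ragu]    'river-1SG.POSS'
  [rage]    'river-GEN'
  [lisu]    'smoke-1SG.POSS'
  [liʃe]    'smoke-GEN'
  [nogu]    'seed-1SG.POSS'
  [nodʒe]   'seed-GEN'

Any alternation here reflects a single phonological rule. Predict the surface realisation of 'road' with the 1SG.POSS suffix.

[fogu]

In [nogu] and [nodʒe] the final segment of 'seed' alternates: [g] ~ [dʒ].
If /g/ were underlying and a rule turned it into [dʒ] before the GEN suffix, 'river' would also alternate; but it has [g] in both [ragu] and [rage].
Therefore /dʒ/ is basic and [g] is derived by depalatalization (palato-alveolar /dʒ/ and /ʃ/ become [g] and [s] when no front vowel follows).
The one attested form of 'road', [fodʒe], shows underlying /fodʒ/. Applying the same rule when no front vowel follows gives [fogu].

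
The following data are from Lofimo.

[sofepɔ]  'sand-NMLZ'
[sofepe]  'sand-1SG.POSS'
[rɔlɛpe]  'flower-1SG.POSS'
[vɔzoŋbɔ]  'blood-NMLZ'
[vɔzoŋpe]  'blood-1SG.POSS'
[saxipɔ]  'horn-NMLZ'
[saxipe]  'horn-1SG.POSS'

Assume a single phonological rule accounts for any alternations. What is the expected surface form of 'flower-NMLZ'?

The NMLZ suffix surfaces as [-bɔ] and [-pɔ], depending on the final segment of the stem.
The 1SG.POSS suffix, which begins with [p], is invariant after every stem; so [p] is not altered by any rule here.
So the underlying form is /-bɔ/, and voiced stops become voiceless after a vowel.
After 'flower', which ends in a vowel, the suffix surfaces as [-pɔ], giving [rɔlɛpɔ].

[rɔlɛpɔ]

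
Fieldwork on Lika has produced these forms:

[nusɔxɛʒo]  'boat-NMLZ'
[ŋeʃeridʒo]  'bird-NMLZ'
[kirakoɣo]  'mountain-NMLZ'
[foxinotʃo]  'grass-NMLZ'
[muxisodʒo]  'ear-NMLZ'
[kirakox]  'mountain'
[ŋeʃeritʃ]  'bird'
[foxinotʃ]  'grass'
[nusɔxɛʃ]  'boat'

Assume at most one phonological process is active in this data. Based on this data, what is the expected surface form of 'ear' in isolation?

[muxisotʃ]

In [ŋeʃeritʃ] and [ŋeʃeridʒo] the final segment of 'bird' alternates: [tʃ] ~ [dʒ].
The stem 'grass' ([foxinotʃ], [foxinotʃo]) shows [tʃ] unchanged in both environments, so [tʃ] cannot be basic with [dʒ] derived before the NMLZ suffix.
The underlying segment must be /dʒ/; voiced obstruents become voiceless word-finally, yielding [tʃ] there.
The one attested form of 'ear', [muxisodʒo], shows underlying /muxisodʒ/. Applying the same rule word-finally gives [muxisotʃ].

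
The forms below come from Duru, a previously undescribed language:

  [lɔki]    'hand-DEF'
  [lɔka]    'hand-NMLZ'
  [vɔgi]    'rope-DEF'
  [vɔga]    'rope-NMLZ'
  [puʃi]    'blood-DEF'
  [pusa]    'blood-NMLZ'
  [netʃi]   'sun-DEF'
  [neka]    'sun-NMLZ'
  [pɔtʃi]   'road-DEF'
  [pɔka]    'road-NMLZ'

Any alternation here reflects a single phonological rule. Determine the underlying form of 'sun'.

'sun' shows [tʃ] ~ [k] at the end of the stem ([netʃi] vs [neka]).
If /k/ were underlying and a rule turned it into [tʃ] before the DEF suffix, 'hand' would also alternate; but it has [k] in both [lɔki] and [lɔka].
The underlying segment must be /tʃ/; palato-alveolar /tʃ/ and /ʃ/ become [k] and [s] when no front vowel follows, yielding [k] there.

/netʃ/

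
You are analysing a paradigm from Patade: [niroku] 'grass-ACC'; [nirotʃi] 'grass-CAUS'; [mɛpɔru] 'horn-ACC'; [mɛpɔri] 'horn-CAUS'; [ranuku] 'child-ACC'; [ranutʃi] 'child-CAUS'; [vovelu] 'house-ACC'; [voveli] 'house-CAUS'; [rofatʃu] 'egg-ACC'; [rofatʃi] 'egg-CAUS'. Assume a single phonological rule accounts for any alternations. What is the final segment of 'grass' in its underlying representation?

In [niroku] and [nirotʃi] the final segment of 'grass' alternates: [k] ~ [tʃ].
Compare 'egg', with invariant [tʃ] in [rofatʃu] and [rofatʃi]: an analysis with underlying /tʃ/ and a rule producing [k] before the ACC suffix would wrongly predict alternation here too.
Therefore /k/ is basic and [tʃ] is derived by palatalization before a front vowel (/k/ becomes palato-alveolar [tʃ] before a front vowel).

/k/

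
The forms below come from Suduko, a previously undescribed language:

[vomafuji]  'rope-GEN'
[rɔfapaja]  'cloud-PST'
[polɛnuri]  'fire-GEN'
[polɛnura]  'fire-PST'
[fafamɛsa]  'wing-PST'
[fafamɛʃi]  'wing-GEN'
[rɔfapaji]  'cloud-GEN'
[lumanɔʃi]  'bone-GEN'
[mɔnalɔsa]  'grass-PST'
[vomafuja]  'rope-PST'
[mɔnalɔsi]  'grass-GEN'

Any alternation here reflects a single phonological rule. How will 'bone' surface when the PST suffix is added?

'wing' shows [ʃ] ~ [s] at the end of the stem ([fafamɛʃi] vs [fafamɛsa]).
The stem 'grass' ([mɔnalɔsi], [mɔnalɔsa]) shows [s] unchanged in both environments, so [s] cannot be basic with [ʃ] derived before the GEN suffix.
The alternation reflects depalatalization: palato-alveolar /ʃ/ becomes [s] when no front vowel follows. /ʃ/ is underlying.
The one attested form of 'bone', [lumanɔʃi], shows underlying /lumanɔʃ/. Applying the same rule when no front vowel follows gives [lumanɔsa].

[lumanɔsa]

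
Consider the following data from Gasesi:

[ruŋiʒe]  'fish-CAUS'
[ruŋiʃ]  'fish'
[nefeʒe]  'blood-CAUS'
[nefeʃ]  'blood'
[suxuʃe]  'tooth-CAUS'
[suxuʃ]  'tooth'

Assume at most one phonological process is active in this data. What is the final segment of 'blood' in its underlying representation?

'blood' shows [ʒ] ~ [ʃ] at the end of the stem ([nefeʒe] vs [nefeʃ]).
If /ʃ/ were underlying and a rule turned it into [ʒ] before the CAUS suffix, 'tooth' would also alternate; but it has [ʃ] in both [suxuʃe] and [suxuʃ].
So /ʒ/ is underlying, and a rule of word-final obstruent devoicing — voiced obstruents become voiceless word-finally — gives [ʃ].

/ʒ/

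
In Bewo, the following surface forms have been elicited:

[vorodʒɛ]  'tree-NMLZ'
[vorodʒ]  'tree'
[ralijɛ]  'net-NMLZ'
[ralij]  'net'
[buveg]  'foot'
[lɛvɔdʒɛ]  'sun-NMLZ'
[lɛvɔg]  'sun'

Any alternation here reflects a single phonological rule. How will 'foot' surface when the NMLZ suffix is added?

In [lɛvɔdʒɛ] and [lɛvɔg] the final segment of 'sun' alternates: [dʒ] ~ [g].
Compare 'tree', with invariant [dʒ] in [vorodʒɛ] and [vorodʒ]: an analysis with underlying /dʒ/ and a rule producing [g] in isolation would wrongly predict alternation here too.
Therefore /g/ is basic and [dʒ] is derived by palatalization before a front vowel (/g/ becomes palato-alveolar [dʒ] before a front vowel).
From [buveg] the stem 'foot' is /buveg/; before a front vowel this yields [buvedʒɛ].

[buvedʒɛ]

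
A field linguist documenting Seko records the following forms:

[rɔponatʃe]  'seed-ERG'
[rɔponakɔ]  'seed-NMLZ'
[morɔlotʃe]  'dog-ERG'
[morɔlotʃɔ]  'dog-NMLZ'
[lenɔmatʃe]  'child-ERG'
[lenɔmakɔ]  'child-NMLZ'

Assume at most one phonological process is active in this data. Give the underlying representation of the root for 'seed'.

In [rɔponatʃe] and [rɔponakɔ] the final segment of 'seed' alternates: [tʃ] ~ [k].
The stem 'dog' ([morɔlotʃe], [morɔlotʃɔ]) shows [tʃ] unchanged in both environments, so [tʃ] cannot be basic with [k] derived before the NMLZ suffix.
Therefore /k/ is basic and [tʃ] is derived by palatalization before a front vowel (/k/ becomes palato-alveolar [tʃ] before a front vowel).
So 'seed' = /rɔponak/.

/rɔponak/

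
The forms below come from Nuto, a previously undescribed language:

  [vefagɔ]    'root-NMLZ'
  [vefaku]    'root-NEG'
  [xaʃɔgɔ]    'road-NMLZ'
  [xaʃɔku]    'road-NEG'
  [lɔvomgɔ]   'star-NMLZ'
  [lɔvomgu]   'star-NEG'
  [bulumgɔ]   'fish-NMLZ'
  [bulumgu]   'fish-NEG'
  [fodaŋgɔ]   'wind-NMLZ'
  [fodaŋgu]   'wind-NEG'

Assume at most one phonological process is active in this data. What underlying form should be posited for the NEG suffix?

/-ku/

The NEG suffix surfaces as [-gu] and [-ku], depending on the final segment of the stem.
The NMLZ suffix, which begins with [g], is invariant after every stem; so [g] is not altered by any rule here.
So the underlying form is /-ku/, and voiceless stops become voiced after a nasal.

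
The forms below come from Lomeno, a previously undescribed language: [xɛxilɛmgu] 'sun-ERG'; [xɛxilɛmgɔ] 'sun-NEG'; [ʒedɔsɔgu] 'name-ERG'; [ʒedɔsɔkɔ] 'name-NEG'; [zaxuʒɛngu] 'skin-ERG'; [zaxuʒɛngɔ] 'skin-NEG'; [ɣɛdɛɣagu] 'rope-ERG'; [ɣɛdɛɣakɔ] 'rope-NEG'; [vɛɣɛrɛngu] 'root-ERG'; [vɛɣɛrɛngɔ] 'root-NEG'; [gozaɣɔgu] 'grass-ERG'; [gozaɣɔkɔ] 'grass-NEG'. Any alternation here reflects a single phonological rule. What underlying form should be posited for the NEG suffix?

The NEG suffix surfaces as [-gɔ] and [-kɔ], depending on the final segment of the stem.
The ERG suffix, which begins with [g], is invariant after every stem; so [g] is not altered by any rule here.
So the underlying form is /-kɔ/, and voiceless stops become voiced after a nasal.

/-kɔ/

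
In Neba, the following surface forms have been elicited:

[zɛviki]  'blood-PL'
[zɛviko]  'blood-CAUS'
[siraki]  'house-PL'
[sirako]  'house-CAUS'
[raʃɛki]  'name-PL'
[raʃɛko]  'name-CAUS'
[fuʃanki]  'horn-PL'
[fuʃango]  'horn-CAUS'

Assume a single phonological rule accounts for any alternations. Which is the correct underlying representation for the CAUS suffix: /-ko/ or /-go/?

/-go/

The CAUS suffix surfaces as [-go] and [-ko], depending on the final segment of the stem.
The PL suffix, which begins with [k], is invariant after every stem; so [k] is not altered by any rule here.
The CAUS suffix is therefore /-go/ underlyingly, with post-vocalic devoicing: voiced stops become voiceless after a vowel.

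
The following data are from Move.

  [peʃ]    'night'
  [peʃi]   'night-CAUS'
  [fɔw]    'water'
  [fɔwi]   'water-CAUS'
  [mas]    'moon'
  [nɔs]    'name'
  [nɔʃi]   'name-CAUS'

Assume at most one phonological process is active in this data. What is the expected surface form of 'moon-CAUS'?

[maʃi]

The stem for 'name' ends in [s] in [nɔs] but [ʃ] in [nɔʃi].
If /ʃ/ were underlying and a rule turned it into [s] in isolation, 'night' would also alternate; but it has [ʃ] in both [peʃ] and [peʃi].
The alternation reflects palatalization before a front vowel: /s/ becomes palato-alveolar [ʃ] before a front vowel. /s/ is underlying.
From [mas] the stem 'moon' is /mas/; before a front vowel this yields [maʃi].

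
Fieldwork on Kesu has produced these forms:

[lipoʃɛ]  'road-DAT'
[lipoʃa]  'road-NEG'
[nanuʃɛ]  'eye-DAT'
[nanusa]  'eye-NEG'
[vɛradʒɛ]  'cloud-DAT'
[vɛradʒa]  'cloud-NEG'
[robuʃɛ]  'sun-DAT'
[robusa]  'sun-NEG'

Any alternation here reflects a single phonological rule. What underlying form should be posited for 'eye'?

'eye' shows [ʃ] ~ [s] at the end of the stem ([nanuʃɛ] vs [nanusa]).
If /ʃ/ were underlying and a rule turned it into [s] before the NEG suffix, 'road' would also alternate; but it has [ʃ] in both [lipoʃɛ] and [lipoʃa].
The alternation reflects palatalization before a front vowel: /s/ becomes palato-alveolar [ʃ] before a front vowel. /s/ is underlying.
The underlying form of 'eye' is therefore /nanus/.

/nanus/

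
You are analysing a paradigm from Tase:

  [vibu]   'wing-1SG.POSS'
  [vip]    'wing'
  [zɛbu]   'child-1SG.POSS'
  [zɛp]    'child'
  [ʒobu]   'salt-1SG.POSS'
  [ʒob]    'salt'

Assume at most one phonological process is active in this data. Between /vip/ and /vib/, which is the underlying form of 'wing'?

/vip/

The stem for 'wing' ends in [b] in [vibu] but [p] in [vip].
But 'salt' keeps [b] in both environments ([ʒobu], [ʒob]), so there is no rule changing /b/ to [p] in isolation.
The underlying segment must be /p/; voiceless stops become voiced between vowels, yielding [b] there.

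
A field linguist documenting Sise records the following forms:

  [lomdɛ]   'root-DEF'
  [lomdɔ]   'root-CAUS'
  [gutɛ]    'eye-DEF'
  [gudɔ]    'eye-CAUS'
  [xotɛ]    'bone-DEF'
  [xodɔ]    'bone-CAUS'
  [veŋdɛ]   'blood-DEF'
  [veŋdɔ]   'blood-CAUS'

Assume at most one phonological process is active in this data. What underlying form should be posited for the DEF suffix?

The DEF suffix surfaces as [-dɛ] and [-tɛ], depending on the final segment of the stem.
By contrast the CAUS suffix keeps its initial [d] throughout — that segment must be underlying.
The DEF suffix is therefore /-tɛ/ underlyingly, with post-nasal voicing: voiceless stops become voiced after a nasal.

/-tɛ/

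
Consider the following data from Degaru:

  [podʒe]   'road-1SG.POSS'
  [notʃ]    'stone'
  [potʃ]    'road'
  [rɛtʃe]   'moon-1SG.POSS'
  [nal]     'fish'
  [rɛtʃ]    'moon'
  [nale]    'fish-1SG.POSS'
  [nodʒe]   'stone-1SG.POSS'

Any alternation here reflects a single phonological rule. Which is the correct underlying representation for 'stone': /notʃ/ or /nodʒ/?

The root 'stone' surfaces as [notʃ] and [nodʒe], with a stem-final [tʃ] ~ [dʒ] alternation.
But 'moon' keeps [tʃ] in both environments ([rɛtʃ], [rɛtʃe]), so there is no rule changing /tʃ/ to [dʒ] before the 1SG.POSS suffix.
The alternation reflects word-final obstruent devoicing: voiced obstruents become voiceless word-finally. /dʒ/ is underlying.

/nodʒ/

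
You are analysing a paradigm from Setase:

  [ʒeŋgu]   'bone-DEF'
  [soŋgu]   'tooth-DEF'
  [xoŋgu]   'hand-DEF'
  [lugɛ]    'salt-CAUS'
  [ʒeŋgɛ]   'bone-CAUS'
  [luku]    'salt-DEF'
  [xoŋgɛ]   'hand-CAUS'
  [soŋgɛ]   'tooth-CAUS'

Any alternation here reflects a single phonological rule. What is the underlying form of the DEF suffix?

/-ku/

The DEF suffix surfaces as [-gu] and [-ku], depending on the final segment of the stem.
The CAUS suffix, which begins with [g], is invariant after every stem; so [g] is not altered by any rule here.
The DEF suffix is therefore /-ku/ underlyingly, with post-nasal voicing: voiceless stops become voiced after a nasal.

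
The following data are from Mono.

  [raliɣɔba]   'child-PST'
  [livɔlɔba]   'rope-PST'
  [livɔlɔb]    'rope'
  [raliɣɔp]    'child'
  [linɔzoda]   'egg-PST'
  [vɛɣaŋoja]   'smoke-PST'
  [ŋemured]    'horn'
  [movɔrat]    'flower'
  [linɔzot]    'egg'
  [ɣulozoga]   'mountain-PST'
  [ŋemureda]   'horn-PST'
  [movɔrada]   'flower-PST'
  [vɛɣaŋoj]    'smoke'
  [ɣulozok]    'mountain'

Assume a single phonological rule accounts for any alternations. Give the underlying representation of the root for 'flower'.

The root 'flower' surfaces as [movɔrat] and [movɔrada], with a stem-final [t] ~ [d] alternation.
Compare 'horn', with invariant [d] in [ŋemured] and [ŋemureda]: an analysis with underlying /d/ and a rule producing [t] in isolation would wrongly predict alternation here too.
The underlying segment must be /t/; voiceless stops become voiced between vowels, yielding [d] there.

/movɔrat/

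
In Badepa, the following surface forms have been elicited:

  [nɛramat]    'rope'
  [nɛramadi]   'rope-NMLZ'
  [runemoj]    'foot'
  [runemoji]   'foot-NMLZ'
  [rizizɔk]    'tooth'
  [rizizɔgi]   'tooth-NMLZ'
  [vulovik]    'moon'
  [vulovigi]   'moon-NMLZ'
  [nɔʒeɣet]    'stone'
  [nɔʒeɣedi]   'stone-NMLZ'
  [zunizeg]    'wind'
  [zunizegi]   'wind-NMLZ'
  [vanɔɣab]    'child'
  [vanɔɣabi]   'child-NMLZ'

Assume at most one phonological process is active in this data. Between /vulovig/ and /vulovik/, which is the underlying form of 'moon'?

In [vulovik] and [vulovigi] the final segment of 'moon' alternates: [k] ~ [g].
The stem 'wind' ([zunizeg], [zunizegi]) shows [g] unchanged in both environments, so [g] cannot be basic with [k] derived in isolation.
The alternation reflects intervocalic voicing: voiceless stops become voiced between vowels. /k/ is underlying.

/vulovik/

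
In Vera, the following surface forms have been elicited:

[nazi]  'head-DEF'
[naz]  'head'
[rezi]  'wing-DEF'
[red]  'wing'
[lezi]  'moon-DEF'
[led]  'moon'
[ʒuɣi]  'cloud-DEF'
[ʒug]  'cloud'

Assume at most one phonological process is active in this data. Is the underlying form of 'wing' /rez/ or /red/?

/red/

'wing' shows [z] ~ [d] at the end of the stem ([rezi] vs [red]).
The stem 'head' ([nazi], [naz]) shows [z] unchanged in both environments, so [z] cannot be basic with [d] derived in isolation.
The alternation reflects intervocalic spirantization: voiced stops become fricatives between vowels. /d/ is underlying.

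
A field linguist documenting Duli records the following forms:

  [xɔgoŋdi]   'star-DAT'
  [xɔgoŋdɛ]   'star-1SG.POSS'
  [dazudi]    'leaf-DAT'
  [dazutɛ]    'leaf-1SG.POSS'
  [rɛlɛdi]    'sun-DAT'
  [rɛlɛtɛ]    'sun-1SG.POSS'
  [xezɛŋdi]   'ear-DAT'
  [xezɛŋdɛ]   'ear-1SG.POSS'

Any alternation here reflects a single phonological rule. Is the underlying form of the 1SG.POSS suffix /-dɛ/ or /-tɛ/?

The 1SG.POSS morpheme has two allomorphs, [-dɛ] and [-tɛ].
The DAT suffix, which begins with [d], is invariant after every stem; so [d] is not altered by any rule here.
The 1SG.POSS suffix is therefore /-tɛ/ underlyingly, with post-nasal voicing: voiceless stops become voiced after a nasal.

/-tɛ/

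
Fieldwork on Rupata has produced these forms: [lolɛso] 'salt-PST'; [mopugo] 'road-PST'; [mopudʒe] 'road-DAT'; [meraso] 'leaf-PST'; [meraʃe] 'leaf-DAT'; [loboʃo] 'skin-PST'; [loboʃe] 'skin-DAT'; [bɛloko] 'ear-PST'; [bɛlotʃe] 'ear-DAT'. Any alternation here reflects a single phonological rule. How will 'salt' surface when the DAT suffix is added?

'leaf' shows [s] ~ [ʃ] at the end of the stem ([meraso] vs [meraʃe]).
The stem 'skin' ([loboʃo], [loboʃe]) shows [ʃ] unchanged in both environments, so [ʃ] cannot be basic with [s] derived before the PST suffix.
The alternation reflects palatalization before a front vowel: /k/, /g/ and /s/ become palato-alveolar [tʃ], [dʒ] and [ʃ] before a front vowel. /s/ is underlying.
The one attested form of 'salt', [lolɛso], shows underlying /lolɛs/. Applying the same rule before a front vowel gives [lolɛʃe].

[lolɛʃe]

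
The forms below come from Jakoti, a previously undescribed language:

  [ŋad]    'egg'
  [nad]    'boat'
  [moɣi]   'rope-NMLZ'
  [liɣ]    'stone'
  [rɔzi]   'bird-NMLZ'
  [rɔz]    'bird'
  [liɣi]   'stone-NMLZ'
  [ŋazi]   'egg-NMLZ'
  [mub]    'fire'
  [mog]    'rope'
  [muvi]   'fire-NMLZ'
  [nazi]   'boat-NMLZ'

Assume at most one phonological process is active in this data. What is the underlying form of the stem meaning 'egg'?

The root 'egg' surfaces as [ŋazi] and [ŋad], with a stem-final [z] ~ [d] alternation.
The stem 'bird' ([rɔzi], [rɔz]) shows [z] unchanged in both environments, so [z] cannot be basic with [d] derived in isolation.
So /d/ is underlying, and a rule of intervocalic spirantization — voiced stops become fricatives between vowels — gives [z].

/ŋad/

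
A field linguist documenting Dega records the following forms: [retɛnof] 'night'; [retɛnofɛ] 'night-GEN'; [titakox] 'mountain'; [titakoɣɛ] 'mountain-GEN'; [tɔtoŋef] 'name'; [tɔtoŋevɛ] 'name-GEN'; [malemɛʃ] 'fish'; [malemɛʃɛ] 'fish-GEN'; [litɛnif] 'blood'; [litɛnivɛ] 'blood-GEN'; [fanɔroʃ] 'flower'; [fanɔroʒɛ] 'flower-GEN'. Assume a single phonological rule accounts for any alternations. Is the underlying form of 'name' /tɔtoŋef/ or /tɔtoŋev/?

The stem for 'name' ends in [f] in [tɔtoŋef] but [v] in [tɔtoŋevɛ].
But 'night' keeps [f] in both environments ([retɛnof], [retɛnofɛ]), so there is no rule changing /f/ to [v] before the GEN suffix.
The alternation reflects word-final obstruent devoicing: voiced obstruents become voiceless word-finally. /v/ is underlying.

/tɔtoŋev/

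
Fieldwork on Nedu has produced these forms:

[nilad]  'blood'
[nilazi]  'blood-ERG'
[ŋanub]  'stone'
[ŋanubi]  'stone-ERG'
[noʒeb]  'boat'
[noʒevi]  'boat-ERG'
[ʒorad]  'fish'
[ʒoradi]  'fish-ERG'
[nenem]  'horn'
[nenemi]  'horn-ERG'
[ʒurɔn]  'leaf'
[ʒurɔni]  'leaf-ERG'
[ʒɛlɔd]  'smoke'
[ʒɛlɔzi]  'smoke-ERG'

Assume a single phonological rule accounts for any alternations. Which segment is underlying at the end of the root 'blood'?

The stem for 'blood' ends in [d] in [nilad] but [z] in [nilazi].
But 'fish' keeps [d] in both environments ([ʒorad], [ʒoradi]), so there is no rule changing /d/ to [z] before the ERG suffix.
So /z/ is underlying, and a rule of word-final hardening — voiced fricatives become stops word-finally — gives [d].

/z/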